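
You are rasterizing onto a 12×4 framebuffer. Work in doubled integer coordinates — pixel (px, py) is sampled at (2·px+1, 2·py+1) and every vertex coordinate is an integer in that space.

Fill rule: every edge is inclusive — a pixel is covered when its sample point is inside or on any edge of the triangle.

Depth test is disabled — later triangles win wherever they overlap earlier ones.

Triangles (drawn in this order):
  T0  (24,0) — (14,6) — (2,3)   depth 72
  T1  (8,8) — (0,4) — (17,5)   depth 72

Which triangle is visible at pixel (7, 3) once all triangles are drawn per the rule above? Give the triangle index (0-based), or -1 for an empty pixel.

T0:
  2·area = 102
  edge (24, 0)→(14, 6): d=(-10,6) inclusive
  edge (14, 6)→(2, 3): d=(-12,-3) inclusive
  edge (2, 3)→(24, 0): d=(22,-3) inclusive
    (8,0)@(17, 1): e=[32,69,1] → X
    (9,0)@(19, 1): e=[20,75,7] → X
    (10,0)@(21, 1): e=[8,81,13] → X
    (11,0)@(23, 1): e=[-4,87,19] → .
    (1,1)@(3, 3): e=[96,3,3] → X
    (2,1)@(5, 3): e=[84,9,9] → X
    (3,1)@(7, 3): e=[72,15,15] → X
    (4,1)@(9, 3): e=[60,21,21] → X
    (5,1)@(11, 3): e=[48,27,27] → X
    (6,1)@(13, 3): e=[36,33,33] → X
    (7,1)@(15, 3): e=[24,39,39] → X
    (9,1)@(19, 3): e=[0,51,51] → X  [on edge]
  covered (15 px):
    . . . . . . . . X X X .
    . X X X X X X X X X . .
    . . . . . X X X . . . .
    . . . . . . . . . . . .
T1:
  2·area = 60
  edge (8, 8)→(0, 4): d=(-8,-4) inclusive
  edge (0, 4)→(17, 5): d=(17,1) inclusive
  edge (17, 5)→(8, 8): d=(-9,3) inclusive
    (11,1)@(23, 3): e=[100,-40,0] → .  [on edge]
    (1,2)@(3, 5): e=[4,14,42] → X
    (2,2)@(5, 5): e=[12,12,36] → X
    (3,2)@(7, 5): e=[20,10,30] → X
    (4,2)@(9, 5): e=[28,8,24] → X
    (5,2)@(11, 5): e=[36,6,18] → X
    (6,2)@(13, 5): e=[44,4,12] → X
    (7,2)@(15, 5): e=[52,2,6] → X
    (8,2)@(17, 5): e=[60,0,0] → X  [on edge]
    (9,2)@(19, 5): e=[68,-2,-6] → .
    (1,3)@(3, 7): e=[-12,48,24] → .
    (2,3)@(5, 7): e=[-4,46,18] → .
    (5,3)@(11, 7): e=[20,40,0] → X  [on edge]
  covered (11 px):
    . . . . . . . . . . . .
    . . . . . . . . . . . .
    . X X X X X X X X . . .
    . . . X X X . . . . . .

Z-buffer (winner per pixel, '.' = empty):
  . . . . . . . . 0 0 0 .
  . 0 0 0 0 0 0 0 0 0 . .
  . 1 1 1 1 1 1 1 1 . . .
  . . . 1 1 1 . . . . . .

Result: -1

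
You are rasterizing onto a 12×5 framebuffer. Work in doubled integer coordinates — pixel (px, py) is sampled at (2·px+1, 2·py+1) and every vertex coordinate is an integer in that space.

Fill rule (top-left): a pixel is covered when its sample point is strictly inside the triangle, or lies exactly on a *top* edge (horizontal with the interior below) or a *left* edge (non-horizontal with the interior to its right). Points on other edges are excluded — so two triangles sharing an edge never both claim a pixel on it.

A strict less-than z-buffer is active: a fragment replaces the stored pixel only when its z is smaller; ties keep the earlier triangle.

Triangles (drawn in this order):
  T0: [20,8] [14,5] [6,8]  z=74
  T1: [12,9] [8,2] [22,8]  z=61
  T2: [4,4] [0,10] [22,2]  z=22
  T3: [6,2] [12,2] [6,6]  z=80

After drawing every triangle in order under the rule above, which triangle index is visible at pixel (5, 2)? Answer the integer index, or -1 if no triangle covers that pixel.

T0:
  2·area = 42  (B↔C swapped to make it positive)
  edge (20, 8)→(6, 8): d=(-14,0) right/bottom  bias=-1
  edge (6, 8)→(14, 5): d=(8,-3) top-left  bias=+0
  edge (14, 5)→(20, 8): d=(6,3) right/bottom  bias=-1
    (4,3)@(9, 7): e=[14,1,27] → X
    (5,3)@(11, 7): e=[14,7,21] → X
    (6,3)@(13, 7): e=[14,13,15] → X
    (7,3)@(15, 7): e=[14,19,9] → X
    (8,3)@(17, 7): e=[14,25,3] → X
    (9,3)@(19, 7): e=[14,31,-3] → .
    (4,4)@(9, 9): e=[-14,17,39] → .
    (5,4)@(11, 9): e=[-14,23,33] → .
    (6,4)@(13, 9): e=[-14,29,27] → .
    (7,4)@(15, 9): e=[-14,35,21] → .
    (8,4)@(17, 9): e=[-14,41,15] → .
  covered (5 px):
    . . . . . . . . . . . .
    . . . . . . . . . . . .
    . . . . . . . . . . . .
    . . . . X X X X X . . .
    . . . . . . . . . . . .
T1:
  2·area = 74
  edge (12, 9)→(8, 2): d=(-4,-7) top-left  bias=+0
  edge (8, 2)→(22, 8): d=(14,6) right/bottom  bias=-1
  edge (22, 8)→(12, 9): d=(-10,1) right/bottom  bias=-1
    (4,1)@(9, 3): e=[3,8,63] → X
    (5,1)@(11, 3): e=[17,-4,61] → .
    (4,2)@(9, 5): e=[-5,36,43] → .
    (5,2)@(11, 5): e=[9,24,41] → X
    (6,2)@(13, 5): e=[23,12,39] → X
    (7,2)@(15, 5): e=[37,0,37] → .  [on edge]
    (5,3)@(11, 7): e=[1,52,21] → X
    (7,3)@(15, 7): e=[29,28,17] → X
    (8,3)@(17, 7): e=[43,16,15] → X
    (9,3)@(19, 7): e=[57,4,13] → X
    (10,3)@(21, 7): e=[71,-8,11] → .
    (5,4)@(11, 9): e=[-7,80,1] → .
  covered (8 px):
    . . . . . . . . . . . .
    . . . . X . . . . . . .
    . . . . . X X . . . . .
    . . . . . X X X X X . .
    . . . . . . . . . . . .
T2:
  2·area = 100  (B↔C swapped to make it positive)
  edge (4, 4)→(22, 2): d=(18,-2) top-left  bias=+0
  edge (22, 2)→(0, 10): d=(-22,8) right/bottom  bias=-1
  edge (0, 10)→(4, 4): d=(4,-6) top-left  bias=+0
    (6,1)@(13, 3): e=[0,50,50] → X  [on edge]
    (7,1)@(15, 3): e=[4,34,62] → X
    (8,1)@(17, 3): e=[8,18,74] → X
    (9,1)@(19, 3): e=[12,2,86] → X
    (10,1)@(21, 3): e=[16,-14,98] → .
    (2,2)@(5, 5): e=[20,70,10] → X
    (3,2)@(7, 5): e=[24,54,22] → X
    (4,2)@(9, 5): e=[28,38,34] → X
    (5,2)@(11, 5): e=[32,22,46] → X
    (7,2)@(15, 5): e=[40,-10,70] → .
    (8,2)@(17, 5): e=[44,-26,82] → .
    (9,2)@(19, 5): e=[48,-42,94] → .
  covered (13 px):
    . . . . . . . . . . . .
    . . . . . . X X X X . .
    . . X X X X X . . . . .
    . X X X . . . . . . . .
    X . . . . . . . . . . .
T3:
  2·area = 24
  edge (6, 2)→(12, 2): d=(6,0) top-left  bias=+0
  edge (12, 2)→(6, 6): d=(-6,4) right/bottom  bias=-1
  edge (6, 6)→(6, 2): d=(0,-4) top-left  bias=+0
    (3,1)@(7, 3): e=[6,14,4] → X
    (4,1)@(9, 3): e=[6,6,12] → X
    (5,1)@(11, 3): e=[6,-2,20] → .
    (3,2)@(7, 5): e=[18,2,4] → X
    (4,2)@(9, 5): e=[18,-6,12] → .
    (3,3)@(7, 7): e=[30,-10,4] → .
  covered (3 px):
    . . . . . . . . . . . .
    . . . X X . . . . . . .
    . . . X . . . . . . . .
    . . . . . . . . . . . .
    . . . . . . . . . . . .

Z-buffer (winner per pixel, '.' = empty):
  . . . . . . . . . . . .
  . . . 3 1 . 2 2 2 2 . .
  . . 2 2 2 2 2 . . . . .
  . 2 2 2 0 1 1 1 1 1 . .
  2 . . . . . . . . . . .

Result: 2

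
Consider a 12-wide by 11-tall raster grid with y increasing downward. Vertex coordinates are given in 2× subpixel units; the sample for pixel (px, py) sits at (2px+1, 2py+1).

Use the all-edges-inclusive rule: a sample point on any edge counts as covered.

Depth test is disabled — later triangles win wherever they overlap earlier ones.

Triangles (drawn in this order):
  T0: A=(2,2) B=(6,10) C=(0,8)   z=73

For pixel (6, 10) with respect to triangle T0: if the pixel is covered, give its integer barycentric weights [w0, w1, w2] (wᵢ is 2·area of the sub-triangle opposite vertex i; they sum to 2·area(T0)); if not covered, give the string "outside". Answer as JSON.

T0:
  2·area = 40
  edge (2, 2)→(6, 10): d=(4,8) inclusive
  edge (6, 10)→(0, 8): d=(-6,-2) inclusive
  edge (0, 8)→(2, 2): d=(2,-6) inclusive
    (0,2)@(1, 5): e=[20,20,0] → #  [on edge]
    (1,2)@(3, 5): e=[4,24,12] → #
    (2,2)@(5, 5): e=[-12,28,24] → ·
    (0,3)@(1, 7): e=[28,8,4] → #
    (2,3)@(5, 7): e=[-4,16,28] → ·
    (0,4)@(1, 9): e=[36,-4,8] → ·
    (1,4)@(3, 9): e=[20,0,20] → #  [on edge]
    (2,4)@(5, 9): e=[4,4,32] → #
    (3,4)@(7, 9): e=[-12,8,44] → ·
    (1,5)@(3, 11): e=[28,-12,24] → ·
    (2,5)@(5, 11): e=[12,-8,36] → ·
    (4,5)@(9, 11): e=[-20,0,60] → ·  [on edge]
    (7,6)@(15, 13): e=[-60,0,100] → ·  [on edge]
    (10,7)@(21, 15): e=[-100,0,140] → ·  [on edge]
  covered (6 px):
    · · · · · · · · · · · ·
    · · · · · · · · · · · ·
    # # · · · · · · · · · ·
    # # · · · · · · · · · ·
    · # # · · · · · · · · ·
    · · · · · · · · · · · ·
    · · · · · · · · · · · ·
    · · · · · · · · · · · ·
    · · · · · · · · · · · ·
    · · · · · · · · · · · ·
    · · · · · · · · · · · ·

Answer: "outside"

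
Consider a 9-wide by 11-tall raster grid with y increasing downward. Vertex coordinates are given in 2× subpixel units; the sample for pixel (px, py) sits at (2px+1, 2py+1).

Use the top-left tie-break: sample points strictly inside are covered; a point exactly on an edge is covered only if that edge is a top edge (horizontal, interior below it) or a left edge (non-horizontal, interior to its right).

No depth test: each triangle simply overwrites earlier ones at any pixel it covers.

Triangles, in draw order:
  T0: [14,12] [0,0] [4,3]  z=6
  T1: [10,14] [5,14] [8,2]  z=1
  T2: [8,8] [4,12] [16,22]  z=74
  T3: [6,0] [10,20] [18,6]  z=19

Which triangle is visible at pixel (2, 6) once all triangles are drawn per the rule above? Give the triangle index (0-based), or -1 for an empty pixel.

T0:
  2·area = 6
  edge (14, 12)→(0, 0): d=(-14,-12) top-left  bias=+0
  edge (0, 0)→(4, 3): d=(4,3) right/bottom  bias=-1
  edge (4, 3)→(14, 12): d=(10,9) right/bottom  bias=-1
  covered (0 px):
    · · · · · · · · ·
    · · · · · · · · ·
    · · · · · · · · ·
    · · · · · · · · ·
    · · · · · · · · ·
    · · · · · · · · ·
    · · · · · · · · ·
    · · · · · · · · ·
    · · · · · · · · ·
    · · · · · · · · ·
    · · · · · · · · ·
T1:
  2·area = 60
  edge (10, 14)→(5, 14): d=(-5,0) right/bottom  bias=-1
  edge (5, 14)→(8, 2): d=(3,-12) top-left  bias=+0
  edge (8, 2)→(10, 14): d=(2,12) right/bottom  bias=-1
    (3,3)@(7, 7): e=[35,3,22] → #
    (4,3)@(9, 7): e=[35,27,-2] → ·
    (3,4)@(7, 9): e=[25,9,26] → #
    (4,4)@(9, 9): e=[25,33,2] → #
    (5,4)@(11, 9): e=[25,57,-22] → ·
    (3,5)@(7, 11): e=[15,15,30] → #
    (5,5)@(11, 11): e=[15,63,-18] → ·
    (3,6)@(7, 13): e=[5,21,34] → #
    (5,6)@(11, 13): e=[5,69,-14] → ·
    (3,7)@(7, 15): e=[-5,27,38] → ·
    (4,7)@(9, 15): e=[-5,51,14] → ·
  covered (7 px):
    · · · · · · · · ·
    · · · · · · · · ·
    · · · · · · · · ·
    · · · # · · · · ·
    · · · # # · · · ·
    · · · # # · · · ·
    · · · # # · · · ·
    · · · · · · · · ·
    · · · · · · · · ·
    · · · · · · · · ·
    · · · · · · · · ·
T2:
  2·area = 88  (B↔C swapped to make it positive)
  edge (8, 8)→(16, 22): d=(8,14) right/bottom  bias=-1
  edge (16, 22)→(4, 12): d=(-12,-10) top-left  bias=+0
  edge (4, 12)→(8, 8): d=(4,-4) top-left  bias=+0
    (7,0)@(15, 1): e=[-154,242,0] → ·  [on edge]
    (6,1)@(13, 3): e=[-110,198,0] → ·  [on edge]
    (5,2)@(11, 5): e=[-66,154,0] → ·  [on edge]
    (4,3)@(9, 7): e=[-22,110,0] → ·  [on edge]
    (3,4)@(7, 9): e=[22,66,0] → #  [on edge]
    (4,4)@(9, 9): e=[-6,86,8] → ·
    (2,5)@(5, 11): e=[66,22,0] → #  [on edge]
    (4,5)@(9, 11): e=[10,62,16] → #
    (5,5)@(11, 11): e=[-18,82,24] → ·
    (1,6)@(3, 13): e=[110,-22,0] → ·  [on edge]
    (2,6)@(5, 13): e=[82,-2,8] → ·
    (3,6)@(7, 13): e=[54,18,16] → #
    (0,7)@(1, 15): e=[154,-66,0] → ·  [on edge]
  covered (12 px):
    · · · · · · · · ·
    · · · · · · · · ·
    · · · · · · · · ·
    · · · · · · · · ·
    · · · # · · · · ·
    · · # # # · · · ·
    · · · # # · · · ·
    · · · · # # · · ·
    · · · · · # # · ·
    · · · · · · # · ·
    · · · · · · · # ·
T3:
  2·area = 216  (B↔C swapped to make it positive)
  edge (6, 0)→(18, 6): d=(12,6) right/bottom  bias=-1
  edge (18, 6)→(10, 20): d=(-8,14) right/bottom  bias=-1
  edge (10, 20)→(6, 0): d=(-4,-20) top-left  bias=+0
    (3,0)@(7, 1): e=[6,194,16] → #
    (4,0)@(9, 1): e=[-6,166,56] → ·
    (3,1)@(7, 3): e=[30,178,8] → #
    (4,1)@(9, 3): e=[18,150,48] → #
    (5,1)@(11, 3): e=[6,122,88] → #
    (6,1)@(13, 3): e=[-6,94,128] → ·
    (3,2)@(7, 5): e=[54,162,0] → #  [on edge]
    (6,2)@(13, 5): e=[18,78,120] → #
    (7,2)@(15, 5): e=[6,50,160] → #
    (8,2)@(17, 5): e=[-6,22,200] → ·
    (3,3)@(7, 7): e=[78,146,-8] → ·
    (4,3)@(9, 7): e=[66,118,32] → #
    (4,7)@(9, 15): e=[162,54,0] → #  [on edge]
  covered (28 px):
    · · · # · · · · ·
    · · · # # # · · ·
    · · · # # # # # ·
    · · · · # # # # #
    · · · · # # # # ·
    · · · · # # # # ·
    · · · · # # # · ·
    · · · · # # · · ·
    · · · · · # · · ·
    · · · · · · · · ·
    · · · · · · · · ·

Z-buffer (winner per pixel, '.' = empty):
  . . . 3 . . . . .
  . . . 3 3 3 . . .
  . . . 3 3 3 3 3 .
  . . . 1 3 3 3 3 3
  . . . 2 3 3 3 3 .
  . . 2 2 3 3 3 3 .
  . . . 2 3 3 3 . .
  . . . . 3 3 . . .
  . . . . . 3 2 . .
  . . . . . . 2 . .
  . . . . . . . 2 .

Answer: -1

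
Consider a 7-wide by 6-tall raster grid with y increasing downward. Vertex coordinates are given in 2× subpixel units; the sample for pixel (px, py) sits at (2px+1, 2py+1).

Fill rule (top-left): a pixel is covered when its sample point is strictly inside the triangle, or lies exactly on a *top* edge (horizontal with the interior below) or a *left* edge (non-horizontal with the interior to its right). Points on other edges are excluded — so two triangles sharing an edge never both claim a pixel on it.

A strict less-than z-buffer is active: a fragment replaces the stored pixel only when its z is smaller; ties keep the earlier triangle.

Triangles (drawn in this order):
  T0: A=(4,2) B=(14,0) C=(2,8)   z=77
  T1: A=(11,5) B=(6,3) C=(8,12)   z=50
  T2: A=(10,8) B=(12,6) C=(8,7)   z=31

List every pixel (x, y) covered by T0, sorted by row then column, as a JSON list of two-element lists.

T0:
  2·area = 56
  edge (4, 2)→(14, 0): d=(10,-2) top-left  bias=+0
  edge (14, 0)→(2, 8): d=(-12,8) right/bottom  bias=-1
  edge (2, 8)→(4, 2): d=(2,-6) top-left  bias=+0
    (4,0)@(9, 1): e=[0,28,28] → X  [on edge]
    (5,0)@(11, 1): e=[4,12,40] → X
    (6,0)@(13, 1): e=[8,-4,52] → .
    (2,1)@(5, 3): e=[12,36,8] → X
    (3,1)@(7, 3): e=[16,20,20] → X
    (5,1)@(11, 3): e=[24,-12,44] → .
    (1,2)@(3, 5): e=[28,28,0] → X  [on edge]
    (3,2)@(7, 5): e=[36,-4,24] → .
    (4,2)@(9, 5): e=[40,-20,36] → .
    (1,3)@(3, 7): e=[48,4,4] → X
    (2,3)@(5, 7): e=[52,-12,16] → .
    (1,4)@(3, 9): e=[68,-20,8] → .
    (0,5)@(1, 11): e=[84,-28,0] → .  [on edge]
  covered (8 px):
    . . . . X X .
    . . X X X . .
    . X X . . . .
    . X . . . . .
    . . . . . . .
    . . . . . . .
T1:
  2·area = 41  (B↔C swapped to make it positive)
  edge (11, 5)→(8, 12): d=(-3,7) right/bottom  bias=-1
  edge (8, 12)→(6, 3): d=(-2,-9) top-left  bias=+0
  edge (6, 3)→(11, 5): d=(5,2) right/bottom  bias=-1
    (0,0)@(1, 1): e=[82,-41,0] → .  [on edge]
    (3,2)@(7, 5): e=[28,5,8] → X
    (4,2)@(9, 5): e=[14,23,4] → X
    (5,2)@(11, 5): e=[0,41,0] → .  [on edge]
    (3,3)@(7, 7): e=[22,1,18] → X
    (5,3)@(11, 7): e=[-6,37,10] → .
    (3,4)@(7, 9): e=[16,-3,28] → .
    (4,4)@(9, 9): e=[2,15,24] → X
    (5,4)@(11, 9): e=[-12,33,20] → .
    (4,5)@(9, 11): e=[-4,11,34] → .
  covered (5 px):
    . . . . . . .
    . . . . . . .
    . . . X X . .
    . . . X X . .
    . . . . X . .
    . . . . . . .
T2:
  2·area = 6  (B↔C swapped to make it positive)
  edge (10, 8)→(8, 7): d=(-2,-1) top-left  bias=+0
  edge (8, 7)→(12, 6): d=(4,-1) top-left  bias=+0
  edge (12, 6)→(10, 8): d=(-2,2) right/bottom  bias=-1
    (6,2)@(13, 5): e=[9,-3,0] → .  [on edge]
    (4,3)@(9, 7): e=[1,1,4] → X
    (5,3)@(11, 7): e=[3,3,0] → .  [on edge]
    (4,4)@(9, 9): e=[-3,9,0] → .  [on edge]
    (3,5)@(7, 11): e=[-9,15,0] → .  [on edge]
  covered (1 px):
    . . . . . . .
    . . . . . . .
    . . . . . . .
    . . . . X . .
    . . . . . . .
    . . . . . . .

Final: [[4,0],[5,0],[2,1],[3,1],[4,1],[1,2],[2,2],[1,3]]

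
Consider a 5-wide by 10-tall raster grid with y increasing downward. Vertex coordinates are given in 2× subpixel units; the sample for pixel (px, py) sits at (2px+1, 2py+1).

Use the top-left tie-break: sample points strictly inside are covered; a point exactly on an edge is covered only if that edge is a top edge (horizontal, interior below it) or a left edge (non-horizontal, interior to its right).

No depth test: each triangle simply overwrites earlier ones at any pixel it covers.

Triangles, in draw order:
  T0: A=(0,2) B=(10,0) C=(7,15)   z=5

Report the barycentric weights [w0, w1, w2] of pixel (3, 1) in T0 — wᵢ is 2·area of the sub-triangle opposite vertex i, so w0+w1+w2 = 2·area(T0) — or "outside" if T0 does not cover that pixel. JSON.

T0:
  2·area = 144
  edge (0, 2)→(10, 0): d=(10,-2) top-left  bias=+0
  edge (10, 0)→(7, 15): d=(-3,15) right/bottom  bias=-1
  edge (7, 15)→(0, 2): d=(-7,-13) top-left  bias=+0
    (2,0)@(5, 1): e=[0,72,72] → X  [on edge]
    (3,0)@(7, 1): e=[4,42,98] → X
    (4,0)@(9, 1): e=[8,12,124] → X
    (0,1)@(1, 3): e=[12,126,6] → X
    (1,1)@(3, 3): e=[16,96,32] → X
    (0,2)@(1, 5): e=[32,120,-8] → .
    (1,2)@(3, 5): e=[36,90,18] → X
    (4,2)@(9, 5): e=[48,0,96] → .  [on edge]
    (1,3)@(3, 7): e=[56,84,4] → X
    (4,3)@(9, 7): e=[68,-6,82] → .
    (1,4)@(3, 9): e=[76,78,-10] → .
    (2,4)@(5, 9): e=[80,48,16] → X
    (3,7)@(7, 15): e=[144,0,0] → .  [on edge]
  covered (19 px):
    . . X X X
    X X X X X
    . X X X .
    . X X X .
    . . X X .
    . . X X .
    . . . X .
    . . . . .
    . . . . .
    . . . . .

Final: [36,84,24]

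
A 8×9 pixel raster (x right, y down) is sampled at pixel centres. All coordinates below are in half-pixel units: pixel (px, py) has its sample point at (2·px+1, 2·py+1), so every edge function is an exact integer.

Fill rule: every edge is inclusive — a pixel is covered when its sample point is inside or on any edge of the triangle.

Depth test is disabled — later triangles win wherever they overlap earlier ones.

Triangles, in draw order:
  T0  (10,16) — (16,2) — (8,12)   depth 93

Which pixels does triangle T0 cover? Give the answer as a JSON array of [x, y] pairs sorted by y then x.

T0:
  2·area = 52  (B↔C swapped to make it positive)
  edge (10, 16)→(8, 12): d=(-2,-4) inclusive
  edge (8, 12)→(16, 2): d=(8,-10) inclusive
  edge (16, 2)→(10, 16): d=(-6,14) inclusive
    (6,3)@(13, 7): e=[30,10,12] → X
    (7,3)@(15, 7): e=[38,30,-16] → .
    (5,4)@(11, 9): e=[18,6,28] → X
    (6,4)@(13, 9): e=[26,26,0] → X  [on edge]
    (7,4)@(15, 9): e=[34,46,-28] → .
    (4,5)@(9, 11): e=[6,2,44] → X
    (6,5)@(13, 11): e=[22,42,-12] → .
    (4,6)@(9, 13): e=[2,18,32] → X
    (6,6)@(13, 13): e=[18,58,-24] → .
    (4,7)@(9, 15): e=[-2,34,20] → .
    (5,7)@(11, 15): e=[6,54,-8] → .
  covered (7 px):
    . . . . . . . .
    . . . . . . . .
    . . . . . . . .
    . . . . . . X .
    . . . . . X X .
    . . . . X X . .
    . . . . X X . .
    . . . . . . . .
    . . . . . . . .

Final: [[6,3],[5,4],[6,4],[4,5],[5,5],[4,6],[5,6]]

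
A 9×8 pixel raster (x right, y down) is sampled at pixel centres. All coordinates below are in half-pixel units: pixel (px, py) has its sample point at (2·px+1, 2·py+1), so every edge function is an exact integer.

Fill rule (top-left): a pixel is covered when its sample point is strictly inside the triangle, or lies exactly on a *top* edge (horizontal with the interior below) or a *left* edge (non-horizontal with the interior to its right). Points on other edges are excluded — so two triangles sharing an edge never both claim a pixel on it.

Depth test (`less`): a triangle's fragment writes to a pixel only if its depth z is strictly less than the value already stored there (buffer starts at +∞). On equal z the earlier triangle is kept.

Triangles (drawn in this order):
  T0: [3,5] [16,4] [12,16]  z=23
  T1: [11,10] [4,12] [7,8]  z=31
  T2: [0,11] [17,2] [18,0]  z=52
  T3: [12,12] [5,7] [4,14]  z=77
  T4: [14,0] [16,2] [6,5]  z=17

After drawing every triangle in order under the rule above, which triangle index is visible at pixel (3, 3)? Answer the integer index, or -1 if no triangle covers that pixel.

T0:
  2·area = 152
  edge (3, 5)→(16, 4): d=(13,-1) top-left  bias=+0
  edge (16, 4)→(12, 16): d=(-4,12) right/bottom  bias=-1
  edge (12, 16)→(3, 5): d=(-9,-11) top-left  bias=+0
    (8,0)@(17, 1): e=[-38,0,190] → .  [on edge]
    (1,2)@(3, 5): e=[0,152,0] → X  [on edge]
    (2,2)@(5, 5): e=[2,128,22] → X
    (3,2)@(7, 5): e=[4,104,44] → X
    (4,2)@(9, 5): e=[6,80,66] → X
    (5,2)@(11, 5): e=[8,56,88] → X
    (6,2)@(13, 5): e=[10,32,110] → X
    (7,2)@(15, 5): e=[12,8,132] → X
    (8,2)@(17, 5): e=[14,-16,154] → .
    (1,3)@(3, 7): e=[26,144,-18] → .
    (2,3)@(5, 7): e=[28,120,4] → X
    (7,3)@(15, 7): e=[38,0,114] → .  [on edge]
    (6,6)@(13, 13): e=[114,0,38] → .  [on edge]
  covered (20 px):
    . . . . . . . . .
    . . . . . . . . .
    . X X X X X X X .
    . . X X X X X . .
    . . . X X X X . .
    . . . . X X X . .
    . . . . . X . . .
    . . . . . . . . .
T1:
  2·area = 22
  edge (11, 10)→(4, 12): d=(-7,2) right/bottom  bias=-1
  edge (4, 12)→(7, 8): d=(3,-4) top-left  bias=+0
  edge (7, 8)→(11, 10): d=(4,2) right/bottom  bias=-1
    (0,2)@(1, 5): e=[55,-33,0] → .  [on edge]
    (2,3)@(5, 7): e=[33,-11,0] → .  [on edge]
    (3,4)@(7, 9): e=[15,3,4] → X
    (4,4)@(9, 9): e=[11,11,0] → .  [on edge]
    (2,5)@(5, 11): e=[5,1,16] → X
    (4,5)@(9, 11): e=[-3,17,8] → .
    (6,5)@(13, 11): e=[-11,33,0] → .  [on edge]
    (2,6)@(5, 13): e=[-9,7,24] → .
    (3,6)@(7, 13): e=[-13,15,20] → .
    (8,6)@(17, 13): e=[-33,55,0] → .  [on edge]
  covered (3 px):
    . . . . . . . . .
    . . . . . . . . .
    . . . . . . . . .
    . . . . . . . . .
    . . . X . . . . .
    . . X X . . . . .
    . . . . . . . . .
    . . . . . . . . .
T2:
  2·area = 25  (B↔C swapped to make it positive)
  edge (0, 11)→(18, 0): d=(18,-11) top-left  bias=+0
  edge (18, 0)→(17, 2): d=(-1,2) right/bottom  bias=-1
  edge (17, 2)→(0, 11): d=(-17,9) right/bottom  bias=-1
    (8,0)@(17, 1): e=[7,1,17] → X
    (7,1)@(15, 3): e=[21,3,1] → X
    (8,1)@(17, 3): e=[43,-1,-17] → .
    (5,2)@(11, 5): e=[13,9,3] → X
    (6,2)@(13, 5): e=[35,5,-15] → .
    (7,2)@(15, 5): e=[57,1,-33] → .
    (3,3)@(7, 7): e=[5,15,5] → X
    (4,3)@(9, 7): e=[27,11,-13] → .
    (5,3)@(11, 7): e=[49,7,-31] → .
    (3,4)@(7, 9): e=[41,13,-29] → .
  covered (4 px):
    . . . . . . . . X
    . . . . . . . X .
    . . . . . X . . .
    . . . X . . . . .
    . . . . . . . . .
    . . . . . . . . .
    . . . . . . . . .
    . . . . . . . . .
T3:
  2·area = 54  (B↔C swapped to make it positive)
  edge (12, 12)→(4, 14): d=(-8,2) right/bottom  bias=-1
  edge (4, 14)→(5, 7): d=(1,-7) top-left  bias=+0
  edge (5, 7)→(12, 12): d=(7,5) right/bottom  bias=-1
    (2,3)@(5, 7): e=[54,0,0] → .  [on edge]
    (2,4)@(5, 9): e=[38,2,14] → X
    (3,4)@(7, 9): e=[34,16,4] → X
    (4,4)@(9, 9): e=[30,30,-6] → .
    (2,5)@(5, 11): e=[22,4,28] → X
    (4,5)@(9, 11): e=[14,32,8] → X
    (5,5)@(11, 11): e=[10,46,-2] → .
    (2,6)@(5, 13): e=[6,6,42] → X
    (4,6)@(9, 13): e=[-2,34,22] → .
    (2,7)@(5, 15): e=[-10,8,56] → .
    (3,7)@(7, 15): e=[-14,22,46] → .
  covered (7 px):
    . . . . . . . . .
    . . . . . . . . .
    . . . . . . . . .
    . . . . . . . . .
    . . X X . . . . .
    . . X X X . . . .
    . . X X . . . . .
    . . . . . . . . .
T4:
  2·area = 26
  edge (14, 0)→(16, 2): d=(2,2) right/bottom  bias=-1
  edge (16, 2)→(6, 5): d=(-10,3) right/bottom  bias=-1
  edge (6, 5)→(14, 0): d=(8,-5) top-left  bias=+0
    (6,0)@(13, 1): e=[4,19,3] → X
    (7,0)@(15, 1): e=[0,13,13] → .  [on edge]
    (5,1)@(11, 3): e=[12,5,9] → X
    (6,1)@(13, 3): e=[8,-1,19] → .
    (8,1)@(17, 3): e=[0,-13,39] → .  [on edge]
    (5,2)@(11, 5): e=[16,-15,25] → .
  covered (2 px):
    . . . . . . X . .
    . . . . . X . . .
    . . . . . . . . .
    . . . . . . . . .
    . . . . . . . . .
    . . . . . . . . .
    . . . . . . . . .
    . . . . . . . . .

Z-buffer (winner per pixel, '.' = empty):
  . . . . . . 4 . 2
  . . . . . 4 . 2 .
  . 0 0 0 0 0 0 0 .
  . . 0 0 0 0 0 . .
  . . 3 0 0 0 0 . .
  . . 1 1 0 0 0 . .
  . . 3 3 . 0 . . .
  . . . . . . . . .

Answer: 0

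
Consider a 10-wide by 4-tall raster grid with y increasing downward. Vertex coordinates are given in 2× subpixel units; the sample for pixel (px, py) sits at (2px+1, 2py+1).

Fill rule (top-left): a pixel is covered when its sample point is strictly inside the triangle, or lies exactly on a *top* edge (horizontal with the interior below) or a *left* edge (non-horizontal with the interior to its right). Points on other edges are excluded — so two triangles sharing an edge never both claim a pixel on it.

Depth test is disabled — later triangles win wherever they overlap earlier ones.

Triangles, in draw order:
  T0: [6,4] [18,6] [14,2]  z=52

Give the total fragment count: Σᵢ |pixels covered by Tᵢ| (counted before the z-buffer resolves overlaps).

T0:
  2·area = 40  (B↔C swapped to make it positive)
  edge (6, 4)→(14, 2): d=(8,-2) top-left  bias=+0
  edge (14, 2)→(18, 6): d=(4,4) right/bottom  bias=-1
  edge (18, 6)→(6, 4): d=(-12,-2) top-left  bias=+0
    (6,0)@(13, 1): e=[-10,0,50] → ·  [on edge]
    (5,1)@(11, 3): e=[2,16,22] → #
    (6,1)@(13, 3): e=[6,8,26] → #
    (7,1)@(15, 3): e=[10,0,30] → ·  [on edge]
    (5,2)@(11, 5): e=[18,24,-2] → ·
    (6,2)@(13, 5): e=[22,16,2] → #
    (7,2)@(15, 5): e=[26,8,6] → #
    (8,2)@(17, 5): e=[30,0,10] → ·  [on edge]
    (6,3)@(13, 7): e=[38,24,-22] → ·
    (7,3)@(15, 7): e=[42,16,-18] → ·
    (9,3)@(19, 7): e=[50,0,-10] → ·  [on edge]
  covered (4 px):
    · · · · · · · · · ·
    · · · · · # # · · ·
    · · · · · · # # · ·
    · · · · · · · · · ·

Final: 4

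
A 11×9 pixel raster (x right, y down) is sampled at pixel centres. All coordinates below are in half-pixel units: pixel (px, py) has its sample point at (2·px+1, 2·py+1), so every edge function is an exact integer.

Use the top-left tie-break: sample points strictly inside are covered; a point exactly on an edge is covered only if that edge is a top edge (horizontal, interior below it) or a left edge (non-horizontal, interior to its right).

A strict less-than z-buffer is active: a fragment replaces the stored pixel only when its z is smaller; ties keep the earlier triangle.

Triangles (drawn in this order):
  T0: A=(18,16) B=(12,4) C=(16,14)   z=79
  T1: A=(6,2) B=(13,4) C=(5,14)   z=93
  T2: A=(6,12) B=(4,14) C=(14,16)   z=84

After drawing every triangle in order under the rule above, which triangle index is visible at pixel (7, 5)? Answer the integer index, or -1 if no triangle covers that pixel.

T0:
  2·area = 12  (B↔C swapped to make it positive)
  edge (18, 16)→(16, 14): d=(-2,-2) top-left  bias=+0
  edge (16, 14)→(12, 4): d=(-4,-10) top-left  bias=+0
  edge (12, 4)→(18, 16): d=(6,12) right/bottom  bias=-1
    (1,0)@(3, 1): e=[0,-78,90] → ·  [on edge]
    (2,1)@(5, 3): e=[0,-66,78] → ·  [on edge]
    (3,2)@(7, 5): e=[0,-54,66] → ·  [on edge]
    (4,3)@(9, 7): e=[0,-42,54] → ·  [on edge]
    (5,4)@(11, 9): e=[0,-30,42] → ·  [on edge]
    (6,5)@(13, 11): e=[0,-18,30] → ·  [on edge]
    (7,5)@(15, 11): e=[4,2,6] → █
    (8,5)@(17, 11): e=[8,22,-18] → ·
    (7,6)@(15, 13): e=[0,-6,18] → ·  [on edge]
    (8,7)@(17, 15): e=[0,6,6] → █  [on edge]
    (9,7)@(19, 15): e=[4,26,-18] → ·
    (8,8)@(17, 17): e=[-4,-2,18] → ·
    (9,8)@(19, 17): e=[0,18,-6] → ·  [on edge]
  covered (2 px):
    · · · · · · · · · · ·
    · · · · · · · · · · ·
    · · · · · · · · · · ·
    · · · · · · · · · · ·
    · · · · · · · · · · ·
    · · · · · · · █ · · ·
    · · · · · · · · · · ·
    · · · · · · · · █ · ·
    · · · · · · · · · · ·
T1:
  2·area = 86
  edge (6, 2)→(13, 4): d=(7,2) right/bottom  bias=-1
  edge (13, 4)→(5, 14): d=(-8,10) right/bottom  bias=-1
  edge (5, 14)→(6, 2): d=(1,-12) top-left  bias=+0
    (3,1)@(7, 3): e=[5,68,13] → █
    (4,1)@(9, 3): e=[1,48,37] → █
    (5,1)@(11, 3): e=[-3,28,61] → ·
    (3,2)@(7, 5): e=[19,52,15] → █
    (5,2)@(11, 5): e=[11,12,63] → █
    (6,2)@(13, 5): e=[7,-8,87] → ·
    (3,3)@(7, 7): e=[33,36,17] → █
    (5,3)@(11, 7): e=[25,-4,65] → ·
    (3,4)@(7, 9): e=[47,20,19] → █
    (4,4)@(9, 9): e=[43,0,43] → ·  [on edge]
    (3,5)@(7, 11): e=[61,4,21] → █
    (4,5)@(9, 11): e=[57,-16,45] → ·
  covered (9 px):
    · · · · · · · · · · ·
    · · · █ █ · · · · · ·
    · · · █ █ █ · · · · ·
    · · · █ █ · · · · · ·
    · · · █ · · · · · · ·
    · · · █ · · · · · · ·
    · · · · · · · · · · ·
    · · · · · · · · · · ·
    · · · · · · · · · · ·
T2:
  2·area = 24  (B↔C swapped to make it positive)
  edge (6, 12)→(14, 16): d=(8,4) right/bottom  bias=-1
  edge (14, 16)→(4, 14): d=(-10,-2) top-left  bias=+0
  edge (4, 14)→(6, 12): d=(2,-2) top-left  bias=+0
    (8,0)@(17, 1): e=[-132,156,0] → ·  [on edge]
    (7,1)@(15, 3): e=[-108,132,0] → ·  [on edge]
    (6,2)@(13, 5): e=[-84,108,0] → ·  [on edge]
    (5,3)@(11, 7): e=[-60,84,0] → ·  [on edge]
    (4,4)@(9, 9): e=[-36,60,0] → ·  [on edge]
    (3,5)@(7, 11): e=[-12,36,0] → ·  [on edge]
    (2,6)@(5, 13): e=[12,12,0] → █  [on edge]
    (3,6)@(7, 13): e=[4,16,4] → █
    (4,6)@(9, 13): e=[-4,20,8] → ·
    (1,7)@(3, 15): e=[36,-12,0] → ·  [on edge]
    (2,7)@(5, 15): e=[28,-8,4] → ·
    (3,7)@(7, 15): e=[20,-4,8] → ·
    (4,7)@(9, 15): e=[12,0,12] → █  [on edge]
    (0,8)@(1, 17): e=[60,-36,0] → ·  [on edge]
    (9,8)@(19, 17): e=[-12,0,36] → ·  [on edge]
  covered (4 px):
    · · · · · · · · · · ·
    · · · · · · · · · · ·
    · · · · · · · · · · ·
    · · · · · · · · · · ·
    · · · · · · · · · · ·
    · · · · · · · · · · ·
    · · █ █ · · · · · · ·
    · · · · █ █ · · · · ·
    · · · · · · · · · · ·

Z-buffer (winner per pixel, '.' = empty):
  . . . . . . . . . . .
  . . . 1 1 . . . . . .
  . . . 1 1 1 . . . . .
  . . . 1 1 . . . . . .
  . . . 1 . . . . . . .
  . . . 1 . . . 0 . . .
  . . 2 2 . . . . . . .
  . . . . 2 2 . . 0 . .
  . . . . . . . . . . .

Answer: 0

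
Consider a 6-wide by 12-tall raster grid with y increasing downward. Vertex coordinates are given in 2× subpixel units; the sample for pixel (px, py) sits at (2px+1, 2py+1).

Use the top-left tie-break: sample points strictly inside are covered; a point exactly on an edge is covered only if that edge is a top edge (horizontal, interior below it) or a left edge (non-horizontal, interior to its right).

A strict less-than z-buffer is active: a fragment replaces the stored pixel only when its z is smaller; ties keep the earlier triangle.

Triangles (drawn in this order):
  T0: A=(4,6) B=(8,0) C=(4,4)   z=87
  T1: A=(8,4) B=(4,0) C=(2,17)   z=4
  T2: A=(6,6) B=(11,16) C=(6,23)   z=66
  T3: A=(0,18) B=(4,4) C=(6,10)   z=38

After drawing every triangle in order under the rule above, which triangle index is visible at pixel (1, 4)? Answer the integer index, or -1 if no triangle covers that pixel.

T0:
  2·area = 8  (B↔C swapped to make it positive)
  edge (4, 6)→(4, 4): d=(0,-2) top-left  bias=+0
  edge (4, 4)→(8, 0): d=(4,-4) top-left  bias=+0
  edge (8, 0)→(4, 6): d=(-4,6) right/bottom  bias=-1
    (3,0)@(7, 1): e=[6,0,2] → X  [on edge]
    (4,0)@(9, 1): e=[10,8,-10] → .
    (2,1)@(5, 3): e=[2,0,6] → X  [on edge]
    (3,1)@(7, 3): e=[6,8,-6] → .
    (1,2)@(3, 5): e=[-2,0,10] → .  [on edge]
    (2,2)@(5, 5): e=[2,8,-2] → .
    (0,3)@(1, 7): e=[-6,0,14] → .  [on edge]
  covered (2 px):
    . . . X . .
    . . X . . .
    . . . . . .
    . . . . . .
    . . . . . .
    . . . . . .
    . . . . . .
    . . . . . .
    . . . . . .
    . . . . . .
    . . . . . .
    . . . . . .
T1:
  2·area = 76  (B↔C swapped to make it positive)
  edge (8, 4)→(2, 17): d=(-6,13) right/bottom  bias=-1
  edge (2, 17)→(4, 0): d=(2,-17) top-left  bias=+0
  edge (4, 0)→(8, 4): d=(4,4) right/bottom  bias=-1
    (2,0)@(5, 1): e=[57,19,0] → .  [on edge]
    (2,1)@(5, 3): e=[45,23,8] → X
    (3,1)@(7, 3): e=[19,57,0] → .  [on edge]
    (2,2)@(5, 5): e=[33,27,16] → X
    (3,2)@(7, 5): e=[7,61,8] → X
    (4,2)@(9, 5): e=[-19,95,0] → .  [on edge]
    (2,3)@(5, 7): e=[21,31,24] → X
    (3,3)@(7, 7): e=[-5,65,16] → .
    (5,3)@(11, 7): e=[-57,133,0] → .  [on edge]
    (1,4)@(3, 9): e=[35,1,40] → X
    (3,4)@(7, 9): e=[-17,69,24] → .
    (1,5)@(3, 11): e=[23,5,48] → X
  covered (8 px):
    . . . . . .
    . . X . . .
    . . X X . .
    . . X . . .
    . X X . . .
    . X . . . .
    . X . . . .
    . . . . . .
    . . . . . .
    . . . . . .
    . . . . . .
    . . . . . .
T2:
  2·area = 85
  edge (6, 6)→(11, 16): d=(5,10) right/bottom  bias=-1
  edge (11, 16)→(6, 23): d=(-5,7) right/bottom  bias=-1
  edge (6, 23)→(6, 6): d=(0,-17) top-left  bias=+0
    (3,4)@(7, 9): e=[5,63,17] → X
    (4,4)@(9, 9): e=[-15,49,51] → .
    (3,5)@(7, 11): e=[15,53,17] → X
    (4,5)@(9, 11): e=[-5,39,51] → .
    (3,6)@(7, 13): e=[25,43,17] → X
    (4,6)@(9, 13): e=[5,29,51] → X
    (5,6)@(11, 13): e=[-15,15,85] → .
    (3,7)@(7, 15): e=[35,33,17] → X
    (5,7)@(11, 15): e=[-5,5,85] → .
    (3,8)@(7, 17): e=[45,23,17] → X
    (5,8)@(11, 17): e=[5,-5,85] → .
    (3,9)@(7, 19): e=[55,13,17] → X
  covered (10 px):
    . . . . . .
    . . . . . .
    . . . . . .
    . . . . . .
    . . . X . .
    . . . X . .
    . . . X X .
    . . . X X .
    . . . X X .
    . . . X . .
    . . . X . .
    . . . . . .
T3:
  2·area = 52
  edge (0, 18)→(4, 4): d=(4,-14) top-left  bias=+0
  edge (4, 4)→(6, 10): d=(2,6) right/bottom  bias=-1
  edge (6, 10)→(0, 18): d=(-6,8) right/bottom  bias=-1
    (1,0)@(3, 1): e=[-26,0,78] → .  [on edge]
    (2,3)@(5, 7): e=[26,0,26] → .  [on edge]
    (1,4)@(3, 9): e=[6,16,30] → X
    (2,4)@(5, 9): e=[34,4,14] → X
    (3,4)@(7, 9): e=[62,-8,-2] → .
    (1,5)@(3, 11): e=[14,20,18] → X
    (3,5)@(7, 11): e=[70,-4,-14] → .
    (1,6)@(3, 13): e=[22,24,6] → X
    (2,6)@(5, 13): e=[50,12,-10] → .
    (3,6)@(7, 13): e=[78,0,-26] → .  [on edge]
    (0,7)@(1, 15): e=[2,40,10] → X
    (1,7)@(3, 15): e=[30,28,-6] → .
    (4,9)@(9, 19): e=[130,0,-78] → .  [on edge]
  covered (6 px):
    . . . . . .
    . . . . . .
    . . . . . .
    . . . . . .
    . X X . . .
    . X X . . .
    . X . . . .
    X . . . . .
    . . . . . .
    . . . . . .
    . . . . . .
    . . . . . .

Z-buffer (winner per pixel, '.' = empty):
  . . . 0 . .
  . . 1 . . .
  . . 1 1 . .
  . . 1 . . .
  . 1 1 2 . .
  . 1 3 2 . .
  . 1 . 2 2 .
  3 . . 2 2 .
  . . . 2 2 .
  . . . 2 . .
  . . . 2 . .
  . . . . . .

Final: 1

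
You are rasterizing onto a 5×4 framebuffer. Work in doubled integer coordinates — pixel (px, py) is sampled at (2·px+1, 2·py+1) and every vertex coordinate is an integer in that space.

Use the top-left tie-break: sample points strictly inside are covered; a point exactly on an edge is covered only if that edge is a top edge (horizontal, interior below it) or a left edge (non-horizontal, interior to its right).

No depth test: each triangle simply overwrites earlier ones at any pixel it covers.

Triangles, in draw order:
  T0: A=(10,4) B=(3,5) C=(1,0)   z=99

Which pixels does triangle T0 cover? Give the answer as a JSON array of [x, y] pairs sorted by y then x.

T0:
  2·area = 37
  edge (10, 4)→(3, 5): d=(-7,1) right/bottom  bias=-1
  edge (3, 5)→(1, 0): d=(-2,-5) top-left  bias=+0
  edge (1, 0)→(10, 4): d=(9,4) right/bottom  bias=-1
    (1,0)@(3, 1): e=[28,8,1] → █
    (2,0)@(5, 1): e=[26,18,-7] → ·
    (1,1)@(3, 3): e=[14,4,19] → █
    (2,1)@(5, 3): e=[12,14,11] → █
    (3,1)@(7, 3): e=[10,24,3] → █
    (4,1)@(9, 3): e=[8,34,-5] → ·
    (1,2)@(3, 5): e=[0,0,37] → ·  [on edge]
    (2,2)@(5, 5): e=[-2,10,29] → ·
    (3,2)@(7, 5): e=[-4,20,21] → ·
  covered (4 px):
    · █ · · ·
    · █ █ █ ·
    · · · · ·
    · · · · ·

Result: [[1,0],[1,1],[2,1],[3,1]]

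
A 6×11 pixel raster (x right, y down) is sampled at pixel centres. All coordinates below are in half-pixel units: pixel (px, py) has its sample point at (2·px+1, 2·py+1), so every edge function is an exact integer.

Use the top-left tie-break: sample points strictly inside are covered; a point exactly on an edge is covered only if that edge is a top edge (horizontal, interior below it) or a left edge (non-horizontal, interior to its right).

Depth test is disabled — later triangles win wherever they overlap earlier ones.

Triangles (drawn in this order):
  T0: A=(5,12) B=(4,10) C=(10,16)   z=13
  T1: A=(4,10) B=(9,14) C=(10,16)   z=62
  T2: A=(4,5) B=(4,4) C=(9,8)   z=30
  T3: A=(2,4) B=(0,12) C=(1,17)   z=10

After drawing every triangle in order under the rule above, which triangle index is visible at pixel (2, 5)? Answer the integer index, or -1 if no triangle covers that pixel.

T0:
  2·area = 6
  edge (5, 12)→(4, 10): d=(-1,-2) top-left  bias=+0
  edge (4, 10)→(10, 16): d=(6,6) right/bottom  bias=-1
  edge (10, 16)→(5, 12): d=(-5,-4) top-left  bias=+0
    (0,3)@(1, 7): e=[-3,0,9] → ·  [on edge]
    (1,4)@(3, 9): e=[-1,0,7] → ·  [on edge]
    (2,5)@(5, 11): e=[1,0,5] → ·  [on edge]
    (3,6)@(7, 13): e=[3,0,3] → ·  [on edge]
    (4,7)@(9, 15): e=[5,0,1] → ·  [on edge]
    (5,8)@(11, 17): e=[7,0,-1] → ·  [on edge]
  covered (0 px):
    · · · · · ·
    · · · · · ·
    · · · · · ·
    · · · · · ·
    · · · · · ·
    · · · · · ·
    · · · · · ·
    · · · · · ·
    · · · · · ·
    · · · · · ·
    · · · · · ·
T1:
  2·area = 6
  edge (4, 10)→(9, 14): d=(5,4) right/bottom  bias=-1
  edge (9, 14)→(10, 16): d=(1,2) right/bottom  bias=-1
  edge (10, 16)→(4, 10): d=(-6,-6) top-left  bias=+0
    (0,3)@(1, 7): e=[-3,9,0] → ·  [on edge]
    (1,4)@(3, 9): e=[-1,7,0] → ·  [on edge]
    (2,5)@(5, 11): e=[1,5,0] → #  [on edge]
    (3,5)@(7, 11): e=[-7,1,12] → ·
    (2,6)@(5, 13): e=[11,7,-12] → ·
    (3,6)@(7, 13): e=[3,3,0] → #  [on edge]
    (4,6)@(9, 13): e=[-5,-1,12] → ·
    (3,7)@(7, 15): e=[13,5,-12] → ·
    (4,7)@(9, 15): e=[5,1,0] → #  [on edge]
    (5,7)@(11, 15): e=[-3,-3,12] → ·
    (4,8)@(9, 17): e=[15,3,-12] → ·
    (5,8)@(11, 17): e=[7,-1,0] → ·  [on edge]
  covered (3 px):
    · · · · · ·
    · · · · · ·
    · · · · · ·
    · · · · · ·
    · · · · · ·
    · · # · · ·
    · · · # · ·
    · · · · # ·
    · · · · · ·
    · · · · · ·
    · · · · · ·
T2:
  2·area = 5
  edge (4, 5)→(4, 4): d=(0,-1) top-left  bias=+0
  edge (4, 4)→(9, 8): d=(5,4) right/bottom  bias=-1
  edge (9, 8)→(4, 5): d=(-5,-3) top-left  bias=+0
    (2,2)@(5, 5): e=[1,1,3] → #
    (3,2)@(7, 5): e=[3,-7,9] → ·
    (2,3)@(5, 7): e=[1,11,-7] → ·
  covered (1 px):
    · · · · · ·
    · · · · · ·
    · · # · · ·
    · · · · · ·
    · · · · · ·
    · · · · · ·
    · · · · · ·
    · · · · · ·
    · · · · · ·
    · · · · · ·
    · · · · · ·
T3:
  2·area = 18  (B↔C swapped to make it positive)
  edge (2, 4)→(1, 17): d=(-1,13) right/bottom  bias=-1
  edge (1, 17)→(0, 12): d=(-1,-5) top-left  bias=+0
  edge (0, 12)→(2, 4): d=(2,-8) top-left  bias=+0
    (0,4)@(1, 9): e=[8,8,2] → #
    (1,4)@(3, 9): e=[-18,18,18] → ·
    (0,5)@(1, 11): e=[6,6,6] → #
    (1,5)@(3, 11): e=[-20,16,22] → ·
    (0,6)@(1, 13): e=[4,4,10] → #
    (1,6)@(3, 13): e=[-22,14,26] → ·
    (0,7)@(1, 15): e=[2,2,14] → #
    (1,7)@(3, 15): e=[-24,12,30] → ·
    (0,8)@(1, 17): e=[0,0,18] → ·  [on edge]
  covered (4 px):
    · · · · · ·
    · · · · · ·
    · · · · · ·
    · · · · · ·
    # · · · · ·
    # · · · · ·
    # · · · · ·
    # · · · · ·
    · · · · · ·
    · · · · · ·
    · · · · · ·

Z-buffer (winner per pixel, '.' = empty):
  . . . . . .
  . . . . . .
  . . 2 . . .
  . . . . . .
  3 . . . . .
  3 . 1 . . .
  3 . . 1 . .
  3 . . . 1 .
  . . . . . .
  . . . . . .
  . . . . . .

Result: 1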